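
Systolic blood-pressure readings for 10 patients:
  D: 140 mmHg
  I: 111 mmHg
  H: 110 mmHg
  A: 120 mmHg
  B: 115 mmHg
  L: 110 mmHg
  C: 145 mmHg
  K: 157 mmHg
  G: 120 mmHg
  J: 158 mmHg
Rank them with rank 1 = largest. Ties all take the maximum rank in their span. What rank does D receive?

4

Sorted (descending): 158, 157, 145, 140, 120, 120, 115, 111, 110, 110
The 2 values of 120 occupy positions 5–6 → each gets rank 6.
The 2 values of 110 occupy positions 9–10 → each gets rank 10.
D has value 140 mmHg → rank 4.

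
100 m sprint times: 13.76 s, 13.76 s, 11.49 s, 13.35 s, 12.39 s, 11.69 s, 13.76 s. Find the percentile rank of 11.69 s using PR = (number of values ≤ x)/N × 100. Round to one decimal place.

28.6

N = 7.
Strictly below 11.69: 1. Equal to 11.69: 1.
PR = 2/7 × 100 = 28.6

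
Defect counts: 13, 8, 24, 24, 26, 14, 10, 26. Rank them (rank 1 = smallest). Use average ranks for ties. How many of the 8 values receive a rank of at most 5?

Sorted (ascending): 8, 10, 13, 14, 24, 24, 26, 26
The 2 values of 24 occupy positions 5–6 → average rank (5+6)/2 = 5.5.
The 2 values of 26 occupy positions 7–8 → average rank (7+8)/2 = 7.5.
Ranks ≤ 5: {1, 2, 3, 4} → 4 values.

4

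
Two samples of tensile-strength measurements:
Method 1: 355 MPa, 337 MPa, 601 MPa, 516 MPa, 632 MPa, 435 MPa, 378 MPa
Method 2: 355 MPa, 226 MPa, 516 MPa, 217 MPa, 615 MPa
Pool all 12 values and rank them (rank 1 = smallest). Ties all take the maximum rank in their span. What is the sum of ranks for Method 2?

28

Sorted (ascending): 217, 226, 337, 355, 355, 378, 435, 516, 516, 601, 615, 632
The 2 values of 355 occupy positions 4–5 → each gets rank 5.
The 2 values of 516 occupy positions 8–9 → each gets rank 9.
Method 2 values → pooled ranks: 355→5, 226→2, 516→9, 217→1, 615→11
Rank sum = 5 + 2 + 9 + 1 + 11 = 28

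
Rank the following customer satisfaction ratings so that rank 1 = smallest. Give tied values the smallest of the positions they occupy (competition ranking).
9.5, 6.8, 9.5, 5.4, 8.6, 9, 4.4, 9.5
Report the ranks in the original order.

Sorted (ascending): 4.4, 5.4, 6.8, 8.6, 9, 9.5, 9.5, 9.5
The 3 values of 9.5 occupy positions 6–8 → each gets rank 6.

6, 3, 6, 2, 4, 5, 1, 6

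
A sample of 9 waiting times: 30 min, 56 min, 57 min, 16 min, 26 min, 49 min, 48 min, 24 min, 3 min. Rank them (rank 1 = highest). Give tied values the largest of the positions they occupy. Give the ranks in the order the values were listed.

Sorted (descending): 57, 56, 49, 48, 30, 26, 24, 16, 3
No ties — each value takes its position as its rank.

5, 2, 1, 8, 6, 3, 4, 7, 9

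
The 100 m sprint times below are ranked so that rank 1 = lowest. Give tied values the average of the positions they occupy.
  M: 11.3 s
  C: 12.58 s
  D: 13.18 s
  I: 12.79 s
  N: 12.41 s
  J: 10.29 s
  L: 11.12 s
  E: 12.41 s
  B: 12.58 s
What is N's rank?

4.5

Sorted (ascending): 10.29, 11.12, 11.3, 12.41, 12.41, 12.58, 12.58, 12.79, 13.18
The 2 values of 12.41 occupy positions 4–5 → average rank (4+5)/2 = 4.5.
The 2 values of 12.58 occupy positions 6–7 → average rank (6+7)/2 = 6.5.
N has value 12.41 s → rank 4.5.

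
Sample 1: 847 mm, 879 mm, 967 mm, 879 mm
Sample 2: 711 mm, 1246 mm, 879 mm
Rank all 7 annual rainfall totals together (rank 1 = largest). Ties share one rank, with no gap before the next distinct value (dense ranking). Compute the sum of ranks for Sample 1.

Sorted (descending): 1246, 967, 879, 879, 879, 847, 711
The 3 values of 879 share dense rank 3.
Remaining distinct values take the next consecutive integers.
Sample 1 values → pooled ranks: 847→4, 879→3, 967→2, 879→3
Rank sum = 4 + 3 + 2 + 3 = 12

12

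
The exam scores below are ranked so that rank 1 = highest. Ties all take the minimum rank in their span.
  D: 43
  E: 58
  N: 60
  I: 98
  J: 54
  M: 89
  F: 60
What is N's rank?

3

Sorted (descending): 98, 89, 60, 60, 58, 54, 43
The 2 values of 60 occupy positions 3–4 → each gets rank 3.
N has value 60 → rank 3.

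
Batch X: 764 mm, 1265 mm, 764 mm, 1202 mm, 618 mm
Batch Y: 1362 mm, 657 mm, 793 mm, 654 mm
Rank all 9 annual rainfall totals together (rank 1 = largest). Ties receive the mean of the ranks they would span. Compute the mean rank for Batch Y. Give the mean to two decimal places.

5.00

Sorted (descending): 1362, 1265, 1202, 793, 764, 764, 657, 654, 618
The 2 values of 764 occupy positions 5–6 → average rank (5+6)/2 = 5.5.
Batch Y values → pooled ranks: 1362→1, 657→7, 793→4, 654→8
Mean rank = (1 + 7 + 4 + 8) / 4 = 5.00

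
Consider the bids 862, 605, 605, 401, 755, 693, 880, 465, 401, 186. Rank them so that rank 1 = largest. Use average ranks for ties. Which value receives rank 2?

862

Sorted (descending): 880, 862, 755, 693, 605, 605, 465, 401, 401, 186
The 2 values of 605 occupy positions 5–6 → average rank (5+6)/2 = 5.5.
The 2 values of 401 occupy positions 8–9 → average rank (8+9)/2 = 8.5.
Rank 2 → value 862.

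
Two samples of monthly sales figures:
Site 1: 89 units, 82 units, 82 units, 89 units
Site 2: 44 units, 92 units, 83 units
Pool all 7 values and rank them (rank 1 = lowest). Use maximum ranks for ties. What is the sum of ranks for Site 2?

12

Sorted (ascending): 44, 82, 82, 83, 89, 89, 92
The 2 values of 82 occupy positions 2–3 → each gets rank 3.
The 2 values of 89 occupy positions 5–6 → each gets rank 6.
Site 2 values → pooled ranks: 44→1, 92→7, 83→4
Rank sum = 1 + 7 + 4 = 12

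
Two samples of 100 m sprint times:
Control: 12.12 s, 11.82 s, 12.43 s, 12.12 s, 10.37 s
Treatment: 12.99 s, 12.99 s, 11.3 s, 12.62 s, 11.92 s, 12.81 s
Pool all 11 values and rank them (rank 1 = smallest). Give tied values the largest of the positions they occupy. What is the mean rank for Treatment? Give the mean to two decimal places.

7.50

Sorted (ascending): 10.37, 11.3, 11.82, 11.92, 12.12, 12.12, 12.43, 12.62, 12.81, 12.99, 12.99
The 2 values of 12.12 occupy positions 5–6 → each gets rank 6.
The 2 values of 12.99 occupy positions 10–11 → each gets rank 11.
Treatment values → pooled ranks: 12.99→11, 12.99→11, 11.3→2, 12.62→8, 11.92→4, 12.81→9
Mean rank = (11 + 11 + 2 + 8 + 4 + 9) / 6 = 7.50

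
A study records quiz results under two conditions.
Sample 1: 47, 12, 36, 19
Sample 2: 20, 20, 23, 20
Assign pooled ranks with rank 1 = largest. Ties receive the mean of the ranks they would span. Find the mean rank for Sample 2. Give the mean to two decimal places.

Sorted (descending): 47, 36, 23, 20, 20, 20, 19, 12
The 3 values of 20 occupy positions 4–6 → average rank 5.
Sample 2 values → pooled ranks: 20→5, 20→5, 23→3, 20→5
Mean rank = (5 + 5 + 3 + 5) / 4 = 4.50

4.50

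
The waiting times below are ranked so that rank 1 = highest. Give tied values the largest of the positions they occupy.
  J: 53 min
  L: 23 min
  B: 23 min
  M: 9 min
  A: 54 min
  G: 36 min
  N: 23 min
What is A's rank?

Sorted (descending): 54, 53, 36, 23, 23, 23, 9
The 3 values of 23 occupy positions 4–6 → each gets rank 6.
A has value 54 min → rank 1.

1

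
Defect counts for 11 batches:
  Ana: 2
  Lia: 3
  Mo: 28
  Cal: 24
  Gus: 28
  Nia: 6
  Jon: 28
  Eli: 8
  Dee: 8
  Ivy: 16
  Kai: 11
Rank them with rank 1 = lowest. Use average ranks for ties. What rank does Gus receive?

Sorted (ascending): 2, 3, 6, 8, 8, 11, 16, 24, 28, 28, 28
The 2 values of 8 occupy positions 4–5 → average rank (4+5)/2 = 4.5.
The 3 values of 28 occupy positions 9–11 → average rank 10.
Gus has value 28 → rank 10.

10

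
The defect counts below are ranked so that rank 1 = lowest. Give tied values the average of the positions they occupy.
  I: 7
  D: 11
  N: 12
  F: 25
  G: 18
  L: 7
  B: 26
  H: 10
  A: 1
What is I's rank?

2.5

Sorted (ascending): 1, 7, 7, 10, 11, 12, 18, 25, 26
The 2 values of 7 occupy positions 2–3 → average rank (2+3)/2 = 2.5.
I has value 7 → rank 2.5.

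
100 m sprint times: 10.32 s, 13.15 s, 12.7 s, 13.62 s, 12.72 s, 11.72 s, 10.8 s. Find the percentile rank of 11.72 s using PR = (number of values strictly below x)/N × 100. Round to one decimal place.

28.6

N = 7.
Strictly below 11.72: 2. Equal to 11.72: 1.
PR = 2/7 × 100 = 28.6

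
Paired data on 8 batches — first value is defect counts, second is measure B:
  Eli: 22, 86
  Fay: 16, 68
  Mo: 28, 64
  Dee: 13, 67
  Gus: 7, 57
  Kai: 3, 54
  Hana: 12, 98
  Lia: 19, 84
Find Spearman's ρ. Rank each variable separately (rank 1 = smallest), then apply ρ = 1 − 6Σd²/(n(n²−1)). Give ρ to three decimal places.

Ranks of variable 1: 7, 5, 8, 4, 2, 1, 3, 6
Ranks of variable 2: 7, 5, 3, 4, 2, 1, 8, 6
d = r₁ − r₂: 0, 0, 5, 0, 0, 0, -5, 0
d²: 0, 0, 25, 0, 0, 0, 25, 0; Σd² = 50
ρ = 1 − 6·50/(8·63) = 1 − 300/504 = 0.405

0.405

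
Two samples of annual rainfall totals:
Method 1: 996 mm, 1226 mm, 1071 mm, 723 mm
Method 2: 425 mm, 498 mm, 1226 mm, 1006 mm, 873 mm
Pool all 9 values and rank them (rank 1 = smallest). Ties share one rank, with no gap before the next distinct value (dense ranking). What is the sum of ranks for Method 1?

Sorted (ascending): 425, 498, 723, 873, 996, 1006, 1071, 1226, 1226
The 2 values of 1226 share dense rank 8.
Remaining distinct values take the next consecutive integers.
Method 1 values → pooled ranks: 996→5, 1226→8, 1071→7, 723→3
Rank sum = 5 + 8 + 7 + 3 = 23

23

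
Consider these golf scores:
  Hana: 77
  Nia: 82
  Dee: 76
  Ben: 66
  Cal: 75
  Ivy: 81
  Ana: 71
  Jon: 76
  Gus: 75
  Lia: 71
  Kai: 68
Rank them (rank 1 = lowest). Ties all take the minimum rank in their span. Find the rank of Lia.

3

Sorted (ascending): 66, 68, 71, 71, 75, 75, 76, 76, 77, 81, 82
The 2 values of 71 occupy positions 3–4 → each gets rank 3.
The 2 values of 75 occupy positions 5–6 → each gets rank 5.
The 2 values of 76 occupy positions 7–8 → each gets rank 7.
Lia has value 71 → rank 3.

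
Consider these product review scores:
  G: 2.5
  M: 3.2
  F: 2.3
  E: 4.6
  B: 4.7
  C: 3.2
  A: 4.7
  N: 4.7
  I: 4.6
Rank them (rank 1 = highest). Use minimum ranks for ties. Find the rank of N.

Sorted (descending): 4.7, 4.7, 4.7, 4.6, 4.6, 3.2, 3.2, 2.5, 2.3
The 3 values of 4.7 occupy positions 1–3 → each gets rank 1.
The 2 values of 4.6 occupy positions 4–5 → each gets rank 4.
The 2 values of 3.2 occupy positions 6–7 → each gets rank 6.
N has value 4.7 → rank 1.

1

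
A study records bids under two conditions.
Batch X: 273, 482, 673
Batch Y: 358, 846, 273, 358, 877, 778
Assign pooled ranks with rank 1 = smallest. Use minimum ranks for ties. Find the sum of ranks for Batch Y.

Sorted (ascending): 273, 273, 358, 358, 482, 673, 778, 846, 877
The 2 values of 273 occupy positions 1–2 → each gets rank 1.
The 2 values of 358 occupy positions 3–4 → each gets rank 3.
Batch Y values → pooled ranks: 358→3, 846→8, 273→1, 358→3, 877→9, 778→7
Rank sum = 3 + 8 + 1 + 3 + 9 + 7 = 31

31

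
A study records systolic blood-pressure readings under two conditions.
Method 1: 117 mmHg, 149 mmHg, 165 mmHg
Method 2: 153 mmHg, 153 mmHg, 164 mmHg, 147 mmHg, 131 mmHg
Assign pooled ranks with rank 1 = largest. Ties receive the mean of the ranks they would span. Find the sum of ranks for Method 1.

14

Sorted (descending): 165, 164, 153, 153, 149, 147, 131, 117
The 2 values of 153 occupy positions 3–4 → average rank (3+4)/2 = 3.5.
Method 1 values → pooled ranks: 117→8, 149→5, 165→1
Rank sum = 8 + 5 + 1 = 14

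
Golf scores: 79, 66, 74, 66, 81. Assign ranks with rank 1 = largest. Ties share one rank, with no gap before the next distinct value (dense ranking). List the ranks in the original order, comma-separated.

2, 4, 3, 4, 1

Sorted (descending): 81, 79, 74, 66, 66
The 2 values of 66 share dense rank 4.
Remaining distinct values take the next consecutive integers.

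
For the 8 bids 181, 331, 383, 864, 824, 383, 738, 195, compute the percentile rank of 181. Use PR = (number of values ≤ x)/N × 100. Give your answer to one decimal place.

N = 8.
Strictly below 181: 0. Equal to 181: 1.
PR = 1/8 × 100 = 12.5

12.5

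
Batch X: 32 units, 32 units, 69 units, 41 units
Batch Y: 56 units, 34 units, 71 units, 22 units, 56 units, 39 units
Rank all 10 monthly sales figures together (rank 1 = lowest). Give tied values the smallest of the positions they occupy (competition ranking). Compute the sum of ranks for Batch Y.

34

Sorted (ascending): 22, 32, 32, 34, 39, 41, 56, 56, 69, 71
The 2 values of 32 occupy positions 2–3 → each gets rank 2.
The 2 values of 56 occupy positions 7–8 → each gets rank 7.
Batch Y values → pooled ranks: 56→7, 34→4, 71→10, 22→1, 56→7, 39→5
Rank sum = 7 + 4 + 10 + 1 + 7 + 5 = 34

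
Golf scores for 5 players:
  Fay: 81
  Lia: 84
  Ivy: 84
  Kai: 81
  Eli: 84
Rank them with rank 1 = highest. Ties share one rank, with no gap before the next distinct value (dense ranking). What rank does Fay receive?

2

Sorted (descending): 84, 84, 84, 81, 81
The 3 values of 84 share dense rank 1.
The 2 values of 81 share dense rank 2.
Fay has value 81 → rank 2.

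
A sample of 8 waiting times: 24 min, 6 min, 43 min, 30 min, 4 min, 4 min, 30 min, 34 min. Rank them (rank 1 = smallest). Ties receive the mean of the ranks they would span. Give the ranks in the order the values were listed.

4, 3, 8, 5.5, 1.5, 1.5, 5.5, 7

Sorted (ascending): 4, 4, 6, 24, 30, 30, 34, 43
The 2 values of 4 occupy positions 1–2 → average rank (1+2)/2 = 1.5.
The 2 values of 30 occupy positions 5–6 → average rank (5+6)/2 = 5.5.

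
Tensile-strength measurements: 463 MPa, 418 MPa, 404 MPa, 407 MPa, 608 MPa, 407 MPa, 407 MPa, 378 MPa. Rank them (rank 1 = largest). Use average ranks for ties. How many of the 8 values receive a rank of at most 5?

Sorted (descending): 608, 463, 418, 407, 407, 407, 404, 378
The 3 values of 407 occupy positions 4–6 → average rank 5.
Ranks ≤ 5: {1, 2, 3, 5, 5, 5} → 6 values.

6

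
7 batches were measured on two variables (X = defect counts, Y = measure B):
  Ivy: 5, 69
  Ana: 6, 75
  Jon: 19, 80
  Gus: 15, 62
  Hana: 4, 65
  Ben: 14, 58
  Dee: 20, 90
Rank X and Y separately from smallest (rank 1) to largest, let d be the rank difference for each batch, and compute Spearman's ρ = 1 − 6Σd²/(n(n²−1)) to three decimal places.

Ranks of variable 1: 2, 3, 6, 5, 1, 4, 7
Ranks of variable 2: 4, 5, 6, 2, 3, 1, 7
d = r₁ − r₂: -2, -2, 0, 3, -2, 3, 0
d²: 4, 4, 0, 9, 4, 9, 0; Σd² = 30
ρ = 1 − 6·30/(7·48) = 1 − 180/336 = 0.464

0.464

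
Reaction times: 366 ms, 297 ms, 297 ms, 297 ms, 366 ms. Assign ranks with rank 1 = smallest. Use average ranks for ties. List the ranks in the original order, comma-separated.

Sorted (ascending): 297, 297, 297, 366, 366
The 3 values of 297 occupy positions 1–3 → average rank 2.
The 2 values of 366 occupy positions 4–5 → average rank (4+5)/2 = 4.5.

4.5, 2, 2, 2, 4.5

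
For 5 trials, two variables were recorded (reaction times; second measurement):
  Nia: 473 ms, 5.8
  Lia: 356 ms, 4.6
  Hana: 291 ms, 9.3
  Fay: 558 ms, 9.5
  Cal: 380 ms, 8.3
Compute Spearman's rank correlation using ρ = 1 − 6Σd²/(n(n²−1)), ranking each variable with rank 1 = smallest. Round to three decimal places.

Ranks of variable 1: 4, 2, 1, 5, 3
Ranks of variable 2: 2, 1, 4, 5, 3
d = r₁ − r₂: 2, 1, -3, 0, 0
d²: 4, 1, 9, 0, 0; Σd² = 14
ρ = 1 − 6·14/(5·24) = 1 − 84/120 = 0.300

0.300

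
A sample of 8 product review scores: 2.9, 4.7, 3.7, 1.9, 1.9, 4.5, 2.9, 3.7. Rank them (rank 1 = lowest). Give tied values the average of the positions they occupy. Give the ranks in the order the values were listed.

3.5, 8, 5.5, 1.5, 1.5, 7, 3.5, 5.5

Sorted (ascending): 1.9, 1.9, 2.9, 2.9, 3.7, 3.7, 4.5, 4.7
The 2 values of 1.9 occupy positions 1–2 → average rank (1+2)/2 = 1.5.
The 2 values of 2.9 occupy positions 3–4 → average rank (3+4)/2 = 3.5.
The 2 values of 3.7 occupy positions 5–6 → average rank (5+6)/2 = 5.5.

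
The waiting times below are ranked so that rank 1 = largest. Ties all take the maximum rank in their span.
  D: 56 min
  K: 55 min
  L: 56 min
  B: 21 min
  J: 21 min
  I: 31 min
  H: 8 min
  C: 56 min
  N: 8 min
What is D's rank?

3

Sorted (descending): 56, 56, 56, 55, 31, 21, 21, 8, 8
The 3 values of 56 occupy positions 1–3 → each gets rank 3.
The 2 values of 21 occupy positions 6–7 → each gets rank 7.
The 2 values of 8 occupy positions 8–9 → each gets rank 9.
D has value 56 min → rank 3.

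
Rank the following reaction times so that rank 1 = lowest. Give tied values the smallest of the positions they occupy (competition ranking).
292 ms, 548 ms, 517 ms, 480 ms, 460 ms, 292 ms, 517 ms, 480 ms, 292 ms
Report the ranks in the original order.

1, 9, 7, 5, 4, 1, 7, 5, 1

Sorted (ascending): 292, 292, 292, 460, 480, 480, 517, 517, 548
The 3 values of 292 occupy positions 1–3 → each gets rank 1.
The 2 values of 480 occupy positions 5–6 → each gets rank 5.
The 2 values of 517 occupy positions 7–8 → each gets rank 7.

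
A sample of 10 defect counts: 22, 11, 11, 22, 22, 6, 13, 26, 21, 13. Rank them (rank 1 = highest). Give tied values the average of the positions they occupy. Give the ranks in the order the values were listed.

Sorted (descending): 26, 22, 22, 22, 21, 13, 13, 11, 11, 6
The 3 values of 22 occupy positions 2–4 → average rank 3.
The 2 values of 13 occupy positions 6–7 → average rank (6+7)/2 = 6.5.
The 2 values of 11 occupy positions 8–9 → average rank (8+9)/2 = 8.5.

3, 8.5, 8.5, 3, 3, 10, 6.5, 1, 5, 6.5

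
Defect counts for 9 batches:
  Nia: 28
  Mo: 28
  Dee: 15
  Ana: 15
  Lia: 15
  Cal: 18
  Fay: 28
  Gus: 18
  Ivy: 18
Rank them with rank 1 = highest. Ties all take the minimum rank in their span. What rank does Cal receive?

4

Sorted (descending): 28, 28, 28, 18, 18, 18, 15, 15, 15
The 3 values of 28 occupy positions 1–3 → each gets rank 1.
The 3 values of 18 occupy positions 4–6 → each gets rank 4.
The 3 values of 15 occupy positions 7–9 → each gets rank 7.
Cal has value 18 → rank 4.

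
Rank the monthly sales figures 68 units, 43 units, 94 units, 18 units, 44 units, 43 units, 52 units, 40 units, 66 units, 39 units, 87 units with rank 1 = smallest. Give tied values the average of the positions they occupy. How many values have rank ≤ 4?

Sorted (ascending): 18, 39, 40, 43, 43, 44, 52, 66, 68, 87, 94
The 2 values of 43 occupy positions 4–5 → average rank (4+5)/2 = 4.5.
Ranks ≤ 4: {1, 2, 3} → 3 values.

3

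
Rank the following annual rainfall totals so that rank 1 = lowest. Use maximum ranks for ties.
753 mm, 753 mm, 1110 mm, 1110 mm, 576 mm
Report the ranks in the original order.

Sorted (ascending): 576, 753, 753, 1110, 1110
The 2 values of 753 occupy positions 2–3 → each gets rank 3.
The 2 values of 1110 occupy positions 4–5 → each gets rank 5.

3, 3, 5, 5, 1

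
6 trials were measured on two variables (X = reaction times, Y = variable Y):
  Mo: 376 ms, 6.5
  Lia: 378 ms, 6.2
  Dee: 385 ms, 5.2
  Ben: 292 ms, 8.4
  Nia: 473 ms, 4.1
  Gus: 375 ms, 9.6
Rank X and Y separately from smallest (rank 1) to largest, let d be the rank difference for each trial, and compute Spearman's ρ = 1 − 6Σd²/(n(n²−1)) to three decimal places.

-0.943

Ranks of variable 1: 3, 4, 5, 1, 6, 2
Ranks of variable 2: 4, 3, 2, 5, 1, 6
d = r₁ − r₂: -1, 1, 3, -4, 5, -4
d²: 1, 1, 9, 16, 25, 16; Σd² = 68
ρ = 1 − 6·68/(6·35) = 1 − 408/210 = -0.943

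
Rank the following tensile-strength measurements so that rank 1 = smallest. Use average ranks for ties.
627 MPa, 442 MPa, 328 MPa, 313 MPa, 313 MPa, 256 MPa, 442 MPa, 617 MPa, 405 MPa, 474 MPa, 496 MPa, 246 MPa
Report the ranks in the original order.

Sorted (ascending): 246, 256, 313, 313, 328, 405, 442, 442, 474, 496, 617, 627
The 2 values of 313 occupy positions 3–4 → average rank (3+4)/2 = 3.5.
The 2 values of 442 occupy positions 7–8 → average rank (7+8)/2 = 7.5.

12, 7.5, 5, 3.5, 3.5, 2, 7.5, 11, 6, 9, 10, 1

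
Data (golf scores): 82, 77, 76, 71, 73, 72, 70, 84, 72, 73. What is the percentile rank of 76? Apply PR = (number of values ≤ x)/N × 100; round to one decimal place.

70.0

N = 10.
Strictly below 76: 6. Equal to 76: 1.
PR = 7/10 × 100 = 70.0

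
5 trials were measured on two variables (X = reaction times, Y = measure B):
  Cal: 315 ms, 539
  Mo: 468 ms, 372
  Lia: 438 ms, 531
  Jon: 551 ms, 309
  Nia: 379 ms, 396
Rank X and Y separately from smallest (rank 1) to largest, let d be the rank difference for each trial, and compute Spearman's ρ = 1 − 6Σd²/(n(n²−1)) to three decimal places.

-0.900

Ranks of variable 1: 1, 4, 3, 5, 2
Ranks of variable 2: 5, 2, 4, 1, 3
d = r₁ − r₂: -4, 2, -1, 4, -1
d²: 16, 4, 1, 16, 1; Σd² = 38
ρ = 1 − 6·38/(5·24) = 1 − 228/120 = -0.900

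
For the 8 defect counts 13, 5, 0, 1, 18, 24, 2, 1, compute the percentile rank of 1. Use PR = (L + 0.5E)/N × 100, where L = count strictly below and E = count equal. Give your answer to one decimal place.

25.0

N = 8.
Strictly below 1: 1. Equal to 1: 2.
PR = (1 + 0.5·2)/8 × 100 = 25.0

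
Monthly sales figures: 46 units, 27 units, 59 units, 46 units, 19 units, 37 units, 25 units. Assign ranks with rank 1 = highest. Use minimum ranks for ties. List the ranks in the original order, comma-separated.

Sorted (descending): 59, 46, 46, 37, 27, 25, 19
The 2 values of 46 occupy positions 2–3 → each gets rank 2.

2, 5, 1, 2, 7, 4, 6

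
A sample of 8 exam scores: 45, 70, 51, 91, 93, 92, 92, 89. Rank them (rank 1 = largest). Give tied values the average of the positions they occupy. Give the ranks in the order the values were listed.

Sorted (descending): 93, 92, 92, 91, 89, 70, 51, 45
The 2 values of 92 occupy positions 2–3 → average rank (2+3)/2 = 2.5.

8, 6, 7, 4, 1, 2.5, 2.5, 5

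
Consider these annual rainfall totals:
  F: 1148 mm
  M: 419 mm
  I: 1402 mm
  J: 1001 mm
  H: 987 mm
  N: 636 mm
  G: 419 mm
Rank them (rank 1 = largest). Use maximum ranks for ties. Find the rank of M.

Sorted (descending): 1402, 1148, 1001, 987, 636, 419, 419
The 2 values of 419 occupy positions 6–7 → each gets rank 7.
M has value 419 mm → rank 7.

7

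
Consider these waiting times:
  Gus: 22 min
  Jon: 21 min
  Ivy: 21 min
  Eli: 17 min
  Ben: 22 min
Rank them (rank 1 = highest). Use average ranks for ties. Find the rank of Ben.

1.5

Sorted (descending): 22, 22, 21, 21, 17
The 2 values of 22 occupy positions 1–2 → average rank (1+2)/2 = 1.5.
The 2 values of 21 occupy positions 3–4 → average rank (3+4)/2 = 3.5.
Ben has value 22 min → rank 1.5.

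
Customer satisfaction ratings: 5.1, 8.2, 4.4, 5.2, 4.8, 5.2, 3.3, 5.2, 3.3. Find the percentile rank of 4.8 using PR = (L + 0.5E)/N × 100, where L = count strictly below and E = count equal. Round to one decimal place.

N = 9.
Strictly below 4.8: 3. Equal to 4.8: 1.
PR = (3 + 0.5·1)/9 × 100 = 38.9

38.9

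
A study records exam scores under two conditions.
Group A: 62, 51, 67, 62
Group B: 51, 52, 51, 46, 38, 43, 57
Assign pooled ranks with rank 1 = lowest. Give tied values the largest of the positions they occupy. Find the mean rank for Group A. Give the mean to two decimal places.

9.25

Sorted (ascending): 38, 43, 46, 51, 51, 51, 52, 57, 62, 62, 67
The 3 values of 51 occupy positions 4–6 → each gets rank 6.
The 2 values of 62 occupy positions 9–10 → each gets rank 10.
Group A values → pooled ranks: 62→10, 51→6, 67→11, 62→10
Mean rank = (10 + 6 + 11 + 10) / 4 = 9.25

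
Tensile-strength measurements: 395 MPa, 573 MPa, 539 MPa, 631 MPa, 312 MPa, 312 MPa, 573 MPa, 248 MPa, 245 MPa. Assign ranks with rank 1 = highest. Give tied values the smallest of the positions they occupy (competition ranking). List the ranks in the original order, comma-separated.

Sorted (descending): 631, 573, 573, 539, 395, 312, 312, 248, 245
The 2 values of 573 occupy positions 2–3 → each gets rank 2.
The 2 values of 312 occupy positions 6–7 → each gets rank 6.

5, 2, 4, 1, 6, 6, 2, 8, 9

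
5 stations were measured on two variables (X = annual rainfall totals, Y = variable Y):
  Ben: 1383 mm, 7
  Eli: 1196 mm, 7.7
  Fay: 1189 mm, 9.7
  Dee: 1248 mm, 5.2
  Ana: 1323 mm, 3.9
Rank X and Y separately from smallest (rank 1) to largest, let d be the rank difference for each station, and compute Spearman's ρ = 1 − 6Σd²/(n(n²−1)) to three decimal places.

-0.700

Ranks of variable 1: 5, 2, 1, 3, 4
Ranks of variable 2: 3, 4, 5, 2, 1
d = r₁ − r₂: 2, -2, -4, 1, 3
d²: 4, 4, 16, 1, 9; Σd² = 34
ρ = 1 − 6·34/(5·24) = 1 − 204/120 = -0.700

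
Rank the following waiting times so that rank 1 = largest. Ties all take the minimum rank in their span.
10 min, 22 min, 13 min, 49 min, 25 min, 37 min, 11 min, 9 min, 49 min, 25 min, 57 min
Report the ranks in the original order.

10, 7, 8, 2, 5, 4, 9, 11, 2, 5, 1

Sorted (descending): 57, 49, 49, 37, 25, 25, 22, 13, 11, 10, 9
The 2 values of 49 occupy positions 2–3 → each gets rank 2.
The 2 values of 25 occupy positions 5–6 → each gets rank 5.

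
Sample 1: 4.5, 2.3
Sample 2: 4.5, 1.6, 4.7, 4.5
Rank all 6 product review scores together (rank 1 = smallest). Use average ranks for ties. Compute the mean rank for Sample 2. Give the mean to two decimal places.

Sorted (ascending): 1.6, 2.3, 4.5, 4.5, 4.5, 4.7
The 3 values of 4.5 occupy positions 3–5 → average rank 4.
Sample 2 values → pooled ranks: 4.5→4, 1.6→1, 4.7→6, 4.5→4
Mean rank = (4 + 1 + 6 + 4) / 4 = 3.75

3.75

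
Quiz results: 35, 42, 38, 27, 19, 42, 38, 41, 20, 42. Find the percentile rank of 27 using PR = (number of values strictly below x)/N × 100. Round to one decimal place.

N = 10.
Strictly below 27: 2. Equal to 27: 1.
PR = 2/10 × 100 = 20.0

20.0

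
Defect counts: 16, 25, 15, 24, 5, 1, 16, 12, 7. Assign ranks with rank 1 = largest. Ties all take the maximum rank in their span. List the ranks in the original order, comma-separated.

Sorted (descending): 25, 24, 16, 16, 15, 12, 7, 5, 1
The 2 values of 16 occupy positions 3–4 → each gets rank 4.

4, 1, 5, 2, 8, 9, 4, 6, 7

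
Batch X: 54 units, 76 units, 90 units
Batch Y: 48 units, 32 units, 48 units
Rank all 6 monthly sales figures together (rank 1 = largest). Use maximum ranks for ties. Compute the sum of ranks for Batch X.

6

Sorted (descending): 90, 76, 54, 48, 48, 32
The 2 values of 48 occupy positions 4–5 → each gets rank 5.
Batch X values → pooled ranks: 54→3, 76→2, 90→1
Rank sum = 3 + 2 + 1 = 6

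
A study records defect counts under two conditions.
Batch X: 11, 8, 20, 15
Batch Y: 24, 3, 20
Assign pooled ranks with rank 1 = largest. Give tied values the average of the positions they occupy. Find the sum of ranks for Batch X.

17.5

Sorted (descending): 24, 20, 20, 15, 11, 8, 3
The 2 values of 20 occupy positions 2–3 → average rank (2+3)/2 = 2.5.
Batch X values → pooled ranks: 11→5, 8→6, 20→2.5, 15→4
Rank sum = 5 + 6 + 2.5 + 4 = 17.5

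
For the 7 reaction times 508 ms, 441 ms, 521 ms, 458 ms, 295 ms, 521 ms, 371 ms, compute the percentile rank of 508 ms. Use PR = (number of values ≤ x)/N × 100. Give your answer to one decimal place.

71.4

N = 7.
Strictly below 508: 4. Equal to 508: 1.
PR = 5/7 × 100 = 71.4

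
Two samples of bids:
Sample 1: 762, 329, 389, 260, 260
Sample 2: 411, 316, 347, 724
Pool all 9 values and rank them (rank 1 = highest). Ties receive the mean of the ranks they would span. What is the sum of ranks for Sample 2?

17

Sorted (descending): 762, 724, 411, 389, 347, 329, 316, 260, 260
The 2 values of 260 occupy positions 8–9 → average rank (8+9)/2 = 8.5.
Sample 2 values → pooled ranks: 411→3, 316→7, 347→5, 724→2
Rank sum = 3 + 7 + 5 + 2 = 17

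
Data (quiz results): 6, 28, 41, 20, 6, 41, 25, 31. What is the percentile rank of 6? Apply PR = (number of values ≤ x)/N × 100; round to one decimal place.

25.0

N = 8.
Strictly below 6: 0. Equal to 6: 2.
PR = 2/8 × 100 = 25.0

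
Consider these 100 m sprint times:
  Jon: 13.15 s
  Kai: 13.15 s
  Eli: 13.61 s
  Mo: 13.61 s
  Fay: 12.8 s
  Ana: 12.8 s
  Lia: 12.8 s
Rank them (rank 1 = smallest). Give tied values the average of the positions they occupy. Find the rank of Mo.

6.5

Sorted (ascending): 12.8, 12.8, 12.8, 13.15, 13.15, 13.61, 13.61
The 3 values of 12.8 occupy positions 1–3 → average rank 2.
The 2 values of 13.15 occupy positions 4–5 → average rank (4+5)/2 = 4.5.
The 2 values of 13.61 occupy positions 6–7 → average rank (6+7)/2 = 6.5.
Mo has value 13.61 s → rank 6.5.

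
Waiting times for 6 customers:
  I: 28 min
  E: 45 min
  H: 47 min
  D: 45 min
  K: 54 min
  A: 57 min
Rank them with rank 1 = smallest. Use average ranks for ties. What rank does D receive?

2.5

Sorted (ascending): 28, 45, 45, 47, 54, 57
The 2 values of 45 occupy positions 2–3 → average rank (2+3)/2 = 2.5.
D has value 45 min → rank 2.5.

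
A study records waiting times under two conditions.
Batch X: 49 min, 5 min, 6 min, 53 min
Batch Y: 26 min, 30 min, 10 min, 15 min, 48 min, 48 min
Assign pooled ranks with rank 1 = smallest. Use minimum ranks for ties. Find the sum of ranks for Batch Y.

Sorted (ascending): 5, 6, 10, 15, 26, 30, 48, 48, 49, 53
The 2 values of 48 occupy positions 7–8 → each gets rank 7.
Batch Y values → pooled ranks: 26→5, 30→6, 10→3, 15→4, 48→7, 48→7
Rank sum = 5 + 6 + 3 + 4 + 7 + 7 = 32

32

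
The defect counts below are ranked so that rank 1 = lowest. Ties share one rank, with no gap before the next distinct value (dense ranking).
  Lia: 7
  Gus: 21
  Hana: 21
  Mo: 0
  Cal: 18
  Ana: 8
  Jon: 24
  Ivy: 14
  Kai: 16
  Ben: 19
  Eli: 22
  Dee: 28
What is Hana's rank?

Sorted (ascending): 0, 7, 8, 14, 16, 18, 19, 21, 21, 22, 24, 28
The 2 values of 21 share dense rank 8.
Remaining distinct values take the next consecutive integers.
Hana has value 21 → rank 8.

8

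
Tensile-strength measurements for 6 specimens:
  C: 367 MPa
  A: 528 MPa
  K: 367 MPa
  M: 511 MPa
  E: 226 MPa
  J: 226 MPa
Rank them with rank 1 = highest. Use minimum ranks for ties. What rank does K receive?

Sorted (descending): 528, 511, 367, 367, 226, 226
The 2 values of 367 occupy positions 3–4 → each gets rank 3.
The 2 values of 226 occupy positions 5–6 → each gets rank 5.
K has value 367 MPa → rank 3.

3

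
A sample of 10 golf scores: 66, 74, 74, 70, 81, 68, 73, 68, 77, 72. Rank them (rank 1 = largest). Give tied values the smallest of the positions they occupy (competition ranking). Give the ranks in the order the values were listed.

Sorted (descending): 81, 77, 74, 74, 73, 72, 70, 68, 68, 66
The 2 values of 74 occupy positions 3–4 → each gets rank 3.
The 2 values of 68 occupy positions 8–9 → each gets rank 8.

10, 3, 3, 7, 1, 8, 5, 8, 2, 6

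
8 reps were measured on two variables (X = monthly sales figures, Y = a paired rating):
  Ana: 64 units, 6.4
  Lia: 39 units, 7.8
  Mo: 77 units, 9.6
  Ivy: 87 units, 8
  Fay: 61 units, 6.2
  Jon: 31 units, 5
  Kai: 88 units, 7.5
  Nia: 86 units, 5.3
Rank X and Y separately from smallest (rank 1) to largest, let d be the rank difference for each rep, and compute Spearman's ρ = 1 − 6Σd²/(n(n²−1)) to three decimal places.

Ranks of variable 1: 4, 2, 5, 7, 3, 1, 8, 6
Ranks of variable 2: 4, 6, 8, 7, 3, 1, 5, 2
d = r₁ − r₂: 0, -4, -3, 0, 0, 0, 3, 4
d²: 0, 16, 9, 0, 0, 0, 9, 16; Σd² = 50
ρ = 1 − 6·50/(8·63) = 1 − 300/504 = 0.405

0.405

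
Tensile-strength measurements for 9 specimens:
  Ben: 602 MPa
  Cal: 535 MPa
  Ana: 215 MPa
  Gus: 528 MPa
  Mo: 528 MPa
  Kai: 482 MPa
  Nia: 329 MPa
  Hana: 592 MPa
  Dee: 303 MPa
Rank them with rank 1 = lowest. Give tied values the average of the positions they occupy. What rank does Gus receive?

5.5

Sorted (ascending): 215, 303, 329, 482, 528, 528, 535, 592, 602
The 2 values of 528 occupy positions 5–6 → average rank (5+6)/2 = 5.5.
Gus has value 528 MPa → rank 5.5.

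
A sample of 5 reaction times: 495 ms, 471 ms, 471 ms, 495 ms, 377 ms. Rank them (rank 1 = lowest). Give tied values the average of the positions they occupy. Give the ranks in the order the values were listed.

Sorted (ascending): 377, 471, 471, 495, 495
The 2 values of 471 occupy positions 2–3 → average rank (2+3)/2 = 2.5.
The 2 values of 495 occupy positions 4–5 → average rank (4+5)/2 = 4.5.

4.5, 2.5, 2.5, 4.5, 1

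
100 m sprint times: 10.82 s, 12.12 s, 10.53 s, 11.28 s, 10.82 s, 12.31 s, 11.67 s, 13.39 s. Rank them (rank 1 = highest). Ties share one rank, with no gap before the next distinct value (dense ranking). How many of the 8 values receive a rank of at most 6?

7

Sorted (descending): 13.39, 12.31, 12.12, 11.67, 11.28, 10.82, 10.82, 10.53
The 2 values of 10.82 share dense rank 6.
Remaining distinct values take the next consecutive integers.
Ranks ≤ 6: {1, 2, 3, 4, 5, 6, 6} → 7 values.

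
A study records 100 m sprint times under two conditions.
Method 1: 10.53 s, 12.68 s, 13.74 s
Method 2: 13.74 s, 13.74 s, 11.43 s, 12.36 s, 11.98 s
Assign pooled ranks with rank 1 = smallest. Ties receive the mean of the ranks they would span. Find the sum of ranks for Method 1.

13

Sorted (ascending): 10.53, 11.43, 11.98, 12.36, 12.68, 13.74, 13.74, 13.74
The 3 values of 13.74 occupy positions 6–8 → average rank 7.
Method 1 values → pooled ranks: 10.53→1, 12.68→5, 13.74→7
Rank sum = 1 + 5 + 7 = 13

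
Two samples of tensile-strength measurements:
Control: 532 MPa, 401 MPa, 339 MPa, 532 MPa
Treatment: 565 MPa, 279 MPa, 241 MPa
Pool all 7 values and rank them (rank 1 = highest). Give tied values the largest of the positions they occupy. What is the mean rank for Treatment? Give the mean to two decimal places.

4.67

Sorted (descending): 565, 532, 532, 401, 339, 279, 241
The 2 values of 532 occupy positions 2–3 → each gets rank 3.
Treatment values → pooled ranks: 565→1, 279→6, 241→7
Mean rank = (1 + 6 + 7) / 3 = 4.67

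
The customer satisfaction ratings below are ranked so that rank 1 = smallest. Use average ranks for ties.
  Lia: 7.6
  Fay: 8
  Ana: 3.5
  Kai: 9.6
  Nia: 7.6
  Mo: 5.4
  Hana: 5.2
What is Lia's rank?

Sorted (ascending): 3.5, 5.2, 5.4, 7.6, 7.6, 8, 9.6
The 2 values of 7.6 occupy positions 4–5 → average rank (4+5)/2 = 4.5.
Lia has value 7.6 → rank 4.5.

4.5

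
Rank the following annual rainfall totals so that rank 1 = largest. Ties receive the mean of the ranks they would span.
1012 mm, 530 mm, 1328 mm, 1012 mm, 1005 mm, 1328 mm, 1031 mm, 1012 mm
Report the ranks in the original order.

5, 8, 1.5, 5, 7, 1.5, 3, 5

Sorted (descending): 1328, 1328, 1031, 1012, 1012, 1012, 1005, 530
The 2 values of 1328 occupy positions 1–2 → average rank (1+2)/2 = 1.5.
The 3 values of 1012 occupy positions 4–6 → average rank 5.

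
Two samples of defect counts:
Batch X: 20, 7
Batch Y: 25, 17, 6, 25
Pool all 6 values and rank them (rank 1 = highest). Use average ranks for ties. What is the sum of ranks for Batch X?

8

Sorted (descending): 25, 25, 20, 17, 7, 6
The 2 values of 25 occupy positions 1–2 → average rank (1+2)/2 = 1.5.
Batch X values → pooled ranks: 20→3, 7→5
Rank sum = 3 + 5 = 8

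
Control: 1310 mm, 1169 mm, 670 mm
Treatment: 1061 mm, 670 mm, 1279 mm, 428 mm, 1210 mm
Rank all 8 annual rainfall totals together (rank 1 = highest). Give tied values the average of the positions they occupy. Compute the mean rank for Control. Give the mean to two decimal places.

Sorted (descending): 1310, 1279, 1210, 1169, 1061, 670, 670, 428
The 2 values of 670 occupy positions 6–7 → average rank (6+7)/2 = 6.5.
Control values → pooled ranks: 1310→1, 1169→4, 670→6.5
Mean rank = (1 + 4 + 6.5) / 3 = 3.83

3.83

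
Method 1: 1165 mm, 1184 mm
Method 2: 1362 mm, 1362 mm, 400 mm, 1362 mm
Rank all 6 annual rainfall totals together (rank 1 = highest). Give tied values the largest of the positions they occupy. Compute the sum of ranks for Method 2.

Sorted (descending): 1362, 1362, 1362, 1184, 1165, 400
The 3 values of 1362 occupy positions 1–3 → each gets rank 3.
Method 2 values → pooled ranks: 1362→3, 1362→3, 400→6, 1362→3
Rank sum = 3 + 3 + 6 + 3 = 15

15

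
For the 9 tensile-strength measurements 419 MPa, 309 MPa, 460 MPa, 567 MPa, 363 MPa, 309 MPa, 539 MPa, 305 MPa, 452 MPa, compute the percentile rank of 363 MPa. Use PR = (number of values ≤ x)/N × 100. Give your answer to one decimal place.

N = 9.
Strictly below 363: 3. Equal to 363: 1.
PR = 4/9 × 100 = 44.4

44.4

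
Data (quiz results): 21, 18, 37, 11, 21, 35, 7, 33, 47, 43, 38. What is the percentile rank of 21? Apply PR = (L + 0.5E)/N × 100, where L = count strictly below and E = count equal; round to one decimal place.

36.4

N = 11.
Strictly below 21: 3. Equal to 21: 2.
PR = (3 + 0.5·2)/11 × 100 = 36.4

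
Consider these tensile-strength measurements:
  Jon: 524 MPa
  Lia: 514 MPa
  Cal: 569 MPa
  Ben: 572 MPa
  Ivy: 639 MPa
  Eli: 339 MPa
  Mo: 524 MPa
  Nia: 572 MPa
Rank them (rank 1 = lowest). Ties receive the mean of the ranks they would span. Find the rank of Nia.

6.5

Sorted (ascending): 339, 514, 524, 524, 569, 572, 572, 639
The 2 values of 524 occupy positions 3–4 → average rank (3+4)/2 = 3.5.
The 2 values of 572 occupy positions 6–7 → average rank (6+7)/2 = 6.5.
Nia has value 572 MPa → rank 6.5.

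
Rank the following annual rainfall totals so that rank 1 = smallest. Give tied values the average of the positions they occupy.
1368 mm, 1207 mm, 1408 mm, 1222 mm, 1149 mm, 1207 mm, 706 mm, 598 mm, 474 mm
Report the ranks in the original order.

8, 5.5, 9, 7, 4, 5.5, 3, 2, 1

Sorted (ascending): 474, 598, 706, 1149, 1207, 1207, 1222, 1368, 1408
The 2 values of 1207 occupy positions 5–6 → average rank (5+6)/2 = 5.5.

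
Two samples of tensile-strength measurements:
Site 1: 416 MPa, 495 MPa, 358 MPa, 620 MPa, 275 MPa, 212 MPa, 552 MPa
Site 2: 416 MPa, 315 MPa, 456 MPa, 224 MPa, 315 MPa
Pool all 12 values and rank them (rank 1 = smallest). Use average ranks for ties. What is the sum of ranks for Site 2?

27.5

Sorted (ascending): 212, 224, 275, 315, 315, 358, 416, 416, 456, 495, 552, 620
The 2 values of 315 occupy positions 4–5 → average rank (4+5)/2 = 4.5.
The 2 values of 416 occupy positions 7–8 → average rank (7+8)/2 = 7.5.
Site 2 values → pooled ranks: 416→7.5, 315→4.5, 456→9, 224→2, 315→4.5
Rank sum = 7.5 + 4.5 + 9 + 2 + 4.5 = 27.5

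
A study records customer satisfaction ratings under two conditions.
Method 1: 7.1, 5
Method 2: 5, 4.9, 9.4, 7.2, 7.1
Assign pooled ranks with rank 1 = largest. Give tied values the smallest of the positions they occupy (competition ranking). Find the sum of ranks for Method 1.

8

Sorted (descending): 9.4, 7.2, 7.1, 7.1, 5, 5, 4.9
The 2 values of 7.1 occupy positions 3–4 → each gets rank 3.
The 2 values of 5 occupy positions 5–6 → each gets rank 5.
Method 1 values → pooled ranks: 7.1→3, 5→5
Rank sum = 3 + 5 = 8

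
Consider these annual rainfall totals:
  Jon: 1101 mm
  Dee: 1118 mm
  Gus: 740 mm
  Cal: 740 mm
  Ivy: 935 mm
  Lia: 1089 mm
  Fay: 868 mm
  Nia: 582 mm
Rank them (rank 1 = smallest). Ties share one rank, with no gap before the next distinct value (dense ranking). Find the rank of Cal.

Sorted (ascending): 582, 740, 740, 868, 935, 1089, 1101, 1118
The 2 values of 740 share dense rank 2.
Remaining distinct values take the next consecutive integers.
Cal has value 740 mm → rank 2.

2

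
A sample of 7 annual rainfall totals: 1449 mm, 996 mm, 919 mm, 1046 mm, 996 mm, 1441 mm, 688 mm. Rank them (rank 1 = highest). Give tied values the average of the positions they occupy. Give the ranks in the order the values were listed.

Sorted (descending): 1449, 1441, 1046, 996, 996, 919, 688
The 2 values of 996 occupy positions 4–5 → average rank (4+5)/2 = 4.5.

1, 4.5, 6, 3, 4.5, 2, 7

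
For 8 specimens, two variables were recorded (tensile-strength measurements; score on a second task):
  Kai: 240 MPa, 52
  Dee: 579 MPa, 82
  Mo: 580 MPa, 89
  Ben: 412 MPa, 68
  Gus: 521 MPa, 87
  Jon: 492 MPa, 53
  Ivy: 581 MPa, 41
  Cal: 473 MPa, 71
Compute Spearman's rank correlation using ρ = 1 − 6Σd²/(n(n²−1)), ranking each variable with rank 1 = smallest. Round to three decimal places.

0.238

Ranks of variable 1: 1, 6, 7, 2, 5, 4, 8, 3
Ranks of variable 2: 2, 6, 8, 4, 7, 3, 1, 5
d = r₁ − r₂: -1, 0, -1, -2, -2, 1, 7, -2
d²: 1, 0, 1, 4, 4, 1, 49, 4; Σd² = 64
ρ = 1 − 6·64/(8·63) = 1 − 384/504 = 0.238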